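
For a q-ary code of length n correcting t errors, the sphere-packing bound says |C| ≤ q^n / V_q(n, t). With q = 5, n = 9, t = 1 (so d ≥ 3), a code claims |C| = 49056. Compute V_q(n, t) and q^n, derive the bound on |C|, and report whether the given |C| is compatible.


V_q(n, t) = 37, q^n = 1953125, Hamming bound = 52787, |C| = 49056 ≤ bound (satisfied).

Step 1: Compute V_q(n, t) = Σ_{j=0}^1 C(n, j) (q−1)^j.
  j = 0: C(9,0)·(4)^0 = 1·1 = 1.
  j = 1: C(9,1)·(4)^1 = 9·4 = 36.
  V_q(n, t) = 1 + 36 = 37.
Step 2: q^n = 5^9 = 1953125.
Step 3: Hamming bound ⌊q^n / V_q(n,t)⌋ = ⌊1953125/37⌋ = 52787.
Step 4: Compare |C| = 49056 to 52787: satisfied.
The claimed |C| lies below the Hamming bound.


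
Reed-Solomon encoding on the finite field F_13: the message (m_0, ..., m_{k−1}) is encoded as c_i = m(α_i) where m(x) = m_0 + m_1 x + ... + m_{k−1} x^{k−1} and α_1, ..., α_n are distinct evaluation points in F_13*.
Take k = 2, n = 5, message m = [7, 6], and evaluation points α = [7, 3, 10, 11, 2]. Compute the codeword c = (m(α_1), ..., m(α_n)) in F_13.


c = [10, 12, 2, 8, 6]

Message polynomial: m(x) = 7 + 6·x (mod 13).
For each evaluation point α_i, compute m(α_i) mod 13:
  α_1 = 7: Horner steps 6 → 10, so m(7) = 10.
  α_2 = 3: Horner steps 6 → 12, so m(3) = 12.
  α_3 = 10: Horner steps 6 → 2, so m(10) = 2.
  α_4 = 11: Horner steps 6 → 8, so m(11) = 8.
  α_5 = 2: Horner steps 6 → 6, so m(2) = 6.
Codeword c = [10, 12, 2, 8, 6] ∈ F_13^5.


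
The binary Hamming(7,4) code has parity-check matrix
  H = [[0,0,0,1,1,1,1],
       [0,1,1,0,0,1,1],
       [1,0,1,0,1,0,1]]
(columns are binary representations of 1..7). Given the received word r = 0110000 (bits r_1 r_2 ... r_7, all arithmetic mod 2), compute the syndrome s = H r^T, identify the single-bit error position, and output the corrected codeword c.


s = (0, 0, 1)^T, error position = 1, corrected codeword c = 1110000

Compute s = H r^T mod 2 one row at a time:
  s_1 = 0 + 0 + 0 + 0 = 0 ≡ 0 (mod 2).
  s_2 = 1 + 1 + 0 + 0 = 2 ≡ 0 (mod 2).
  s_3 = 0 + 1 + 0 + 0 = 1 ≡ 1 (mod 2).
s = (0, 0, 1)^T — this equals column 1 of H (binary 001), so error is at position 1.
Correct: flip bit 1 of r = 0110000 to get c = 1110000.


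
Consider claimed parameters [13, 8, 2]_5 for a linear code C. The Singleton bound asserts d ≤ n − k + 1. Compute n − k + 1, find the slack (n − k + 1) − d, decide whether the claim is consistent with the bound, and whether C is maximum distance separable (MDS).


Singleton RHS = n − k + 1 = 6, slack = 4, bound satisfied, not MDS.

Singleton bound: d ≤ n − k + 1.
Here n = 13, k = 8, so n − k + 1 = 6.
Given d = 2, check d ≤ 6: YES.
Slack = (n − k + 1) − d = 4.
The code is NOT MDS (slack = 4 > 0).
Description: the claimed parameters are [13, 8, 2]_5; such a code would be non-MDS.


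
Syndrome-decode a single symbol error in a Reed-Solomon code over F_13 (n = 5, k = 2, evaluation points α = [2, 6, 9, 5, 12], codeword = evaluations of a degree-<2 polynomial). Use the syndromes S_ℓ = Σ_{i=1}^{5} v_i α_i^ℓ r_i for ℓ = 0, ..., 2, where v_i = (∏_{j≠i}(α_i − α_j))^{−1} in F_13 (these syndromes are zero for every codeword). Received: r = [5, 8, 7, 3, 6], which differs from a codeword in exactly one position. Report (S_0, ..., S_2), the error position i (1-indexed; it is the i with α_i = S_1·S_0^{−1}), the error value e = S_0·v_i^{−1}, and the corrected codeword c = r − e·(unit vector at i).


S = (11, 3, 2), error at position 4, error magnitude e = 12, c = [5, 8, 7, 4, 6].

Step 1: column multipliers v_i = (∏_{j≠i}(α_i − α_j))^{−1} mod 13.
  i = 1 (α = 2): (2−6)(2−9)(2−5)(2−12) = (−4)·(−7)·(−3)·(−10) = 840 ≡ 8, so v_1 = 8^{−1} = 5 (mod 13).
  i = 2 (α = 6): (6−2)(6−9)(6−5)(6−12) = 4·(−3)·1·(−6) = 72 ≡ 7, so v_2 = 7^{−1} = 2 (mod 13).
  i = 3 (α = 9): (9−2)(9−6)(9−5)(9−12) = 7·3·4·(−3) = −252 ≡ 8, so v_3 = 8^{−1} = 5 (mod 13).
  i = 4 (α = 5): (5−2)(5−6)(5−9)(5−12) = 3·(−1)·(−4)·(−7) = −84 ≡ 7, so v_4 = 7^{−1} = 2 (mod 13).
  i = 5 (α = 12): (12−2)(12−6)(12−9)(12−5) = 10·6·3·7 = 1260 ≡ 12, so v_5 = 12^{−1} = 12 (mod 13).
  v = [5, 2, 5, 2, 12].
Step 2: syndromes of r = [5, 8, 7, 3, 6] (all sums mod 13).
  S_0 = Σ v_i r_i = 5·5 + 2·8 + 5·7 + 2·3 + 12·6 = 154 ≡ 11.
  S_1 = Σ v_i α_i r_i = 5·2·5 + 2·6·8 + 5·9·7 + 2·5·3 + 12·12·6 = 1355 ≡ 3.
  α_i^2 mod 13 = [4, 10, 3, 12, 1].
  S_2 = Σ v_i α_i^2 r_i = 5·4·5 + 2·10·8 + 5·3·7 + 2·12·3 + 12·1·6 = 509 ≡ 2.
  S = (11, 3, 2) ≠ 0, so r is not a codeword (an error is present).
Step 3: locate the error. For a single error e at position i, S_ℓ = v_i·e·α_i^ℓ, so α_err = S_1/S_0.
  S_0^{−1} = 11^{−1} = 6 (mod 13), so α_err = 3·6 = 18 ≡ 5 = α_4. Error position i = 4.
  Consistency check: S_2/S_1 = 2·9 = 18 ≡ 5 = α_err ✓ (single-error assumption holds).
Step 4: error magnitude e = S_0/v_4 = S_0·∏_{j≠4}(α_4 − α_j) = 11·7 = 77 ≡ 12 (mod 13).
Step 5: correct position 4: c_4 = r_4 − e = 3 − 12 ≡ 4 (mod 13). Hence c = [5, 8, 7, 4, 6].
  Check: interpolating c through the α_i gives m(x) = 10 + 4·x (degree < 2) with m(α_i) = c_i for every i, so c is indeed a codeword.


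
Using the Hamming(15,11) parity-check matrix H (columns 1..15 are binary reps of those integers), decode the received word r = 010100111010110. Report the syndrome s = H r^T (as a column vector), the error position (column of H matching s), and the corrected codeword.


s = (1, 0, 0, 0)^T, error position = 8, corrected codeword c = 010100101010110

Compute s = H r^T mod 2 one row at a time:
  s_1 = 1 + 1 + 0 + 1 + 0 + 1 + 1 + 0 = 5 ≡ 1 (mod 2).
  s_2 = 1 + 0 + 0 + 1 + 0 + 1 + 1 + 0 = 4 ≡ 0 (mod 2).
  s_3 = 1 + 0 + 0 + 1 + 0 + 1 + 1 + 0 = 4 ≡ 0 (mod 2).
  s_4 = 0 + 0 + 0 + 1 + 1 + 1 + 1 + 0 = 4 ≡ 0 (mod 2).
s = (1, 0, 0, 0)^T — this equals column 8 of H (binary 1000), so error is at position 8.
Correct: flip bit 8 of r = 010100111010110 to get c = 010100101010110.


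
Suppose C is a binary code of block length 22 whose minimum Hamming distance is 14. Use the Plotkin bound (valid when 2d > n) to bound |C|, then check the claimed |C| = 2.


Plotkin bound M ≤ 4; given |C| = 2 ≤ bound (satisfied).

Check applicability: 2d = 28, n = 22.
2d − n = 6 > 0, so Plotkin applies.
Compute d/(2d−n) = 14/6 ≈ 2.3333.
⌊d/(2d−n)⌋ = 2.
Plotkin bound: M ≤ 2·2 = 4.
Given |C| = 2, check: satisfied.
This |C| is below the Plotkin bound.


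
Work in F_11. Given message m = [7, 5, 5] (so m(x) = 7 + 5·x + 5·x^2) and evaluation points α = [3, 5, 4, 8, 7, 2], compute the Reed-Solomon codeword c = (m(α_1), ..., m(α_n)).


c = [1, 3, 8, 4, 1, 4]

Message polynomial: m(x) = 7 + 5·x + 5·x^2 (mod 11).
For each evaluation point α_i, compute m(α_i) mod 11:
  α_1 = 3: Horner steps 5 → 9 → 1, so m(3) = 1.
  α_2 = 5: Horner steps 5 → 8 → 3, so m(5) = 3.
  α_3 = 4: Horner steps 5 → 3 → 8, so m(4) = 8.
  α_4 = 8: Horner steps 5 → 1 → 4, so m(8) = 4.
  α_5 = 7: Horner steps 5 → 7 → 1, so m(7) = 1.
  α_6 = 2: Horner steps 5 → 4 → 4, so m(2) = 4.
Codeword c = [1, 3, 8, 4, 1, 4] ∈ F_11^6.


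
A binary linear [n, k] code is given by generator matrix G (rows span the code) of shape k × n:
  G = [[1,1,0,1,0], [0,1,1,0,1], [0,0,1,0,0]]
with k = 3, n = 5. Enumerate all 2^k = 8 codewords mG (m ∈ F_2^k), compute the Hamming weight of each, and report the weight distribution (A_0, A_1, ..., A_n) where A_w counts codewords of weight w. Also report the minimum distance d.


Weight distribution: A_0 = 1, A_1 = 1, A_2 = 1, A_3 = 3, A_4 = 2. Minimum distance d = 1.

Enumerate all 2^3 = 8 messages m ∈ F_2^3.
For each, compute codeword c = mG in F_2^5, then tally its weight.
  m = 000 → c = 00000, weight = 0.
  m = 100 → c = 11010, weight = 3.
  m = 010 → c = 01101, weight = 3.
  m = 110 → c = 10111, weight = 4.
  m = 001 → c = 00100, weight = 1.
  m = 101 → c = 11110, weight = 4.
  m = 011 → c = 01001, weight = 2.
  m = 111 → c = 10011, weight = 3.
Tally weights:
  weight 0: 1 codewords.
  weight 1: 1 codewords.
  weight 2: 1 codewords.
  weight 3: 3 codewords.
  weight 4: 2 codewords.
Minimum distance d = smallest w > 0 with A_w > 0 = 1.
Sanity: Σ A_w = 8 = 2^3 = 8 ✓.


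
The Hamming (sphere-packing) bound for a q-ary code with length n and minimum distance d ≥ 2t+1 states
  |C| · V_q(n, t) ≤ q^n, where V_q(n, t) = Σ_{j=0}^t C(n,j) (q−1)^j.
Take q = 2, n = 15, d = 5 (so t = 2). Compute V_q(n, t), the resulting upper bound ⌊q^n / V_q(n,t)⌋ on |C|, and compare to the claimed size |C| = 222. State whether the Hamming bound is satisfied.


V_q(n, t) = 121, q^n = 32768, Hamming bound = 270, |C| = 222 ≤ bound (satisfied).

Step 1: Compute V_q(n, t) = Σ_{j=0}^2 C(n, j) (q−1)^j.
  j = 0: C(15,0)·(1)^0 = 1·1 = 1.
  j = 1: C(15,1)·(1)^1 = 15·1 = 15.
  j = 2: C(15,2)·(1)^2 = 105·1 = 105.
  V_q(n, t) = 1 + 15 + 105 = 121.
Step 2: q^n = 2^15 = 32768.
Step 3: Hamming bound ⌊q^n / V_q(n,t)⌋ = ⌊32768/121⌋ = 270.
Step 4: Compare |C| = 222 to 270: satisfied.
The claimed |C| lies below the Hamming bound.


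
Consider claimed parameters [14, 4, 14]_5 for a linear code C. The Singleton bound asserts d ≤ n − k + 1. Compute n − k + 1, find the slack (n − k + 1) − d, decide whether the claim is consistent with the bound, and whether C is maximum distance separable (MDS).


Singleton RHS = n − k + 1 = 11, slack = -3, bound violated (no such code; not MDS).

Singleton bound: d ≤ n − k + 1.
Here n = 14, k = 4, so n − k + 1 = 11.
Given d = 14, check d ≤ 11: NO.
Slack = (n − k + 1) − d = -3.
The slack is negative: d = 14 exceeds n − k + 1 = 11 by 3, so the Singleton bound is violated and no linear [14, 4, 14]_5 code can exist. In particular it is not MDS (MDS requires d = n − k + 1 exactly).
Description: the claimed parameters are [14, 4, 14]_5; such a code would be impossible (violates the Singleton bound).


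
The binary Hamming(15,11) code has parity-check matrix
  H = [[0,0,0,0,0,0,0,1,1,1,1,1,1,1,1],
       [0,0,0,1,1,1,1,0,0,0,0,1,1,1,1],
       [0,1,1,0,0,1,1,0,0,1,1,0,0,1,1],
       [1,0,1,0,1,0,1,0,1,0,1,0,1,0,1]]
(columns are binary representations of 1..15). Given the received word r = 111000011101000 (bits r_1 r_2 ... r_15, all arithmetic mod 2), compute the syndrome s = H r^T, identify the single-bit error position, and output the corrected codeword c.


s = (0, 1, 1, 1)^T, error position = 7, corrected codeword c = 111000111101000

Compute s = H r^T mod 2 one row at a time:
  s_1 = 1 + 1 + 1 + 0 + 1 + 0 + 0 + 0 = 4 ≡ 0 (mod 2).
  s_2 = 0 + 0 + 0 + 0 + 1 + 0 + 0 + 0 = 1 ≡ 1 (mod 2).
  s_3 = 1 + 1 + 0 + 0 + 1 + 0 + 0 + 0 = 3 ≡ 1 (mod 2).
  s_4 = 1 + 1 + 0 + 0 + 1 + 0 + 0 + 0 = 3 ≡ 1 (mod 2).
s = (0, 1, 1, 1)^T — this equals column 7 of H (binary 0111), so error is at position 7.
Correct: flip bit 7 of r = 111000011101000 to get c = 111000111101000.


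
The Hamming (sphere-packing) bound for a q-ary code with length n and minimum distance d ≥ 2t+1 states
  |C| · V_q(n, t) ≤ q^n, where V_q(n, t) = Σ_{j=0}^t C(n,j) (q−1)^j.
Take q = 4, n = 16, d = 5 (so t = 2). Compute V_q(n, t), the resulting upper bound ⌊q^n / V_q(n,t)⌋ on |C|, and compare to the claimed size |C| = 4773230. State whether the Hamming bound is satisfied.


V_q(n, t) = 1129, q^n = 4294967296, Hamming bound = 3804222, |C| = 4773230 > bound (violated).

Step 1: Compute V_q(n, t) = Σ_{j=0}^2 C(n, j) (q−1)^j.
  j = 0: C(16,0)·(3)^0 = 1·1 = 1.
  j = 1: C(16,1)·(3)^1 = 16·3 = 48.
  j = 2: C(16,2)·(3)^2 = 120·9 = 1080.
  V_q(n, t) = 1 + 48 + 1080 = 1129.
Step 2: q^n = 4^16 = 4294967296.
Step 3: Hamming bound ⌊q^n / V_q(n,t)⌋ = ⌊4294967296/1129⌋ = 3804222.
Step 4: Compare |C| = 4773230 to 3804222: violated.
The claimed |C| lies above the Hamming bound, so no 4-ary code of length 16 with d ≥ 5 can have 4773230 codewords.


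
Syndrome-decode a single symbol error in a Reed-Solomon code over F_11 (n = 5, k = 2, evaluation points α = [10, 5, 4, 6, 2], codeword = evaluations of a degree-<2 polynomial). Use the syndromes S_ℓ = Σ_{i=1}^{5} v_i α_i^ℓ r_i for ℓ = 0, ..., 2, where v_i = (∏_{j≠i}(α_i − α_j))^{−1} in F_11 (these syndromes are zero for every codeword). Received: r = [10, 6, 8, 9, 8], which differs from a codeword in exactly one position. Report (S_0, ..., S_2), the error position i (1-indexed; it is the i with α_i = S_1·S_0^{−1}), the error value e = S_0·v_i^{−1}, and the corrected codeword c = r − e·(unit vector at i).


S = (3, 1, 4), error at position 3, error magnitude e = 5, c = [10, 6, 3, 9, 8].

Step 1: column multipliers v_i = (∏_{j≠i}(α_i − α_j))^{−1} mod 11.
  i = 1 (α = 10): (10−5)(10−4)(10−6)(10−2) = 5·6·4·8 = 960 ≡ 3, so v_1 = 3^{−1} = 4 (mod 11).
  i = 2 (α = 5): (5−10)(5−4)(5−6)(5−2) = (−5)·1·(−1)·3 = 15 ≡ 4, so v_2 = 4^{−1} = 3 (mod 11).
  i = 3 (α = 4): (4−10)(4−5)(4−6)(4−2) = (−6)·(−1)·(−2)·2 = −24 ≡ 9, so v_3 = 9^{−1} = 5 (mod 11).
  i = 4 (α = 6): (6−10)(6−5)(6−4)(6−2) = (−4)·1·2·4 = −32 ≡ 1, so v_4 = 1^{−1} = 1 (mod 11).
  i = 5 (α = 2): (2−10)(2−5)(2−4)(2−6) = (−8)·(−3)·(−2)·(−4) = 192 ≡ 5, so v_5 = 5^{−1} = 9 (mod 11).
  v = [4, 3, 5, 1, 9].
Step 2: syndromes of r = [10, 6, 8, 9, 8] (all sums mod 11).
  S_0 = Σ v_i r_i = 4·10 + 3·6 + 5·8 + 1·9 + 9·8 = 179 ≡ 3.
  S_1 = Σ v_i α_i r_i = 4·10·10 + 3·5·6 + 5·4·8 + 1·6·9 + 9·2·8 = 848 ≡ 1.
  α_i^2 mod 11 = [1, 3, 5, 3, 4].
  S_2 = Σ v_i α_i^2 r_i = 4·1·10 + 3·3·6 + 5·5·8 + 1·3·9 + 9·4·8 = 609 ≡ 4.
  S = (3, 1, 4) ≠ 0, so r is not a codeword (an error is present).
Step 3: locate the error. For a single error e at position i, S_ℓ = v_i·e·α_i^ℓ, so α_err = S_1/S_0.
  S_0^{−1} = 3^{−1} = 4 (mod 11), so α_err = 1·4 = 4 ≡ 4 = α_3. Error position i = 3.
  Consistency check: S_2/S_1 = 4·1 = 4 ≡ 4 = α_err ✓ (single-error assumption holds).
Step 4: error magnitude e = S_0/v_3 = S_0·∏_{j≠3}(α_3 − α_j) = 3·9 = 27 ≡ 5 (mod 11).
Step 5: correct position 3: c_3 = r_3 − e = 8 − 5 ≡ 3 (mod 11). Hence c = [10, 6, 3, 9, 8].
  Check: interpolating c through the α_i gives m(x) = 2 + 3·x (degree < 2) with m(α_i) = c_i for every i, so c is indeed a codeword.


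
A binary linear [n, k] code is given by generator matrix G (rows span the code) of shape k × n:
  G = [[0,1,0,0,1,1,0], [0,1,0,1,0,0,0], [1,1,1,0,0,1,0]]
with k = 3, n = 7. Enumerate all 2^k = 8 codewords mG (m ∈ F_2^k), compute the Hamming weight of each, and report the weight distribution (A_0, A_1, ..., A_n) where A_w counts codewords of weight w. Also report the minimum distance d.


Weight distribution: A_0 = 1, A_2 = 1, A_3 = 3, A_4 = 2, A_5 = 1. Minimum distance d = 2.

Enumerate all 2^3 = 8 messages m ∈ F_2^3.
For each, compute codeword c = mG in F_2^7, then tally its weight.
  m = 000 → c = 0000000, weight = 0.
  m = 100 → c = 0100110, weight = 3.
  m = 010 → c = 0101000, weight = 2.
  m = 110 → c = 0001110, weight = 3.
  m = 001 → c = 1110010, weight = 4.
  m = 101 → c = 1010100, weight = 3.
  m = 011 → c = 1011010, weight = 4.
  m = 111 → c = 1111100, weight = 5.
Tally weights:
  weight 0: 1 codewords.
  weight 2: 1 codewords.
  weight 3: 3 codewords.
  weight 4: 2 codewords.
  weight 5: 1 codewords.
Minimum distance d = smallest w > 0 with A_w > 0 = 2.
Sanity: Σ A_w = 8 = 2^3 = 8 ✓.


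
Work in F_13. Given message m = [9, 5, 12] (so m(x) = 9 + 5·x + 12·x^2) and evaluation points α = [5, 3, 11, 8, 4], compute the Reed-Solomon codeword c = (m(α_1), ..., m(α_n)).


c = [9, 2, 8, 11, 0]

Message polynomial: m(x) = 9 + 5·x + 12·x^2 (mod 13).
For each evaluation point α_i, compute m(α_i) mod 13:
  α_1 = 5: Horner steps 12 → 0 → 9, so m(5) = 9.
  α_2 = 3: Horner steps 12 → 2 → 2, so m(3) = 2.
  α_3 = 11: Horner steps 12 → 7 → 8, so m(11) = 8.
  α_4 = 8: Horner steps 12 → 10 → 11, so m(8) = 11.
  α_5 = 4: Horner steps 12 → 1 → 0, so m(4) = 0.
Codeword c = [9, 2, 8, 11, 0] ∈ F_13^5.


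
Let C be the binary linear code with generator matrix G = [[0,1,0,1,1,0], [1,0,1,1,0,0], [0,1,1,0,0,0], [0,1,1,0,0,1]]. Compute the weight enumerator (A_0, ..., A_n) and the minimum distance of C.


Weight distribution: A_0 = 1, A_1 = 1, A_2 = 2, A_3 = 6, A_4 = 5, A_5 = 1. Minimum distance d = 1.

Enumerate all 2^4 = 16 messages m ∈ F_2^4.
For each, compute codeword c = mG in F_2^6, then tally its weight.
  m = 0000 → c = 000000, weight = 0.
  m = 1000 → c = 010110, weight = 3.
  m = 0100 → c = 101100, weight = 3.
  m = 1100 → c = 111010, weight = 4.
  m = 0010 → c = 011000, weight = 2.
  m = 1010 → c = 001110, weight = 3.
  m = 0110 → c = 110100, weight = 3.
  m = 1110 → c = 100010, weight = 2.
  m = 0001 → c = 011001, weight = 3.
  m = 1001 → c = 001111, weight = 4.
  m = 0101 → c = 110101, weight = 4.
  m = 1101 → c = 100011, weight = 3.
  m = 0011 → c = 000001, weight = 1.
  m = 1011 → c = 010111, weight = 4.
  m = 0111 → c = 101101, weight = 4.
  m = 1111 → c = 111011, weight = 5.
Tally weights:
  weight 0: 1 codewords.
  weight 1: 1 codewords.
  weight 2: 2 codewords.
  weight 3: 6 codewords.
  weight 4: 5 codewords.
  weight 5: 1 codewords.
Minimum distance d = smallest w > 0 with A_w > 0 = 1.
Sanity: Σ A_w = 16 = 2^4 = 16 ✓.


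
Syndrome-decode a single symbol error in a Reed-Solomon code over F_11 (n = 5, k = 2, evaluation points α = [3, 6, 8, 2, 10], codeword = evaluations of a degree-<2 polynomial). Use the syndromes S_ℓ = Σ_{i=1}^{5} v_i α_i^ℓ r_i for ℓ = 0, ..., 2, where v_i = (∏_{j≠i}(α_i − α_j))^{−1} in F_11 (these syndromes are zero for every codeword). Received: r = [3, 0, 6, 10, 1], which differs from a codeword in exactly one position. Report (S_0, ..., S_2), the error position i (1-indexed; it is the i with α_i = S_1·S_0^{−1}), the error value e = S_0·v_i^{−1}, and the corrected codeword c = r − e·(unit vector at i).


S = (9, 5, 4), error at position 1, error magnitude e = 1, c = [2, 0, 6, 10, 1].

Step 1: column multipliers v_i = (∏_{j≠i}(α_i − α_j))^{−1} mod 11.
  i = 1 (α = 3): (3−6)(3−8)(3−2)(3−10) = (−3)·(−5)·1·(−7) = −105 ≡ 5, so v_1 = 5^{−1} = 9 (mod 11).
  i = 2 (α = 6): (6−3)(6−8)(6−2)(6−10) = 3·(−2)·4·(−4) = 96 ≡ 8, so v_2 = 8^{−1} = 7 (mod 11).
  i = 3 (α = 8): (8−3)(8−6)(8−2)(8−10) = 5·2·6·(−2) = −120 ≡ 1, so v_3 = 1^{−1} = 1 (mod 11).
  i = 4 (α = 2): (2−3)(2−6)(2−8)(2−10) = (−1)·(−4)·(−6)·(−8) = 192 ≡ 5, so v_4 = 5^{−1} = 9 (mod 11).
  i = 5 (α = 10): (10−3)(10−6)(10−8)(10−2) = 7·4·2·8 = 448 ≡ 8, so v_5 = 8^{−1} = 7 (mod 11).
  v = [9, 7, 1, 9, 7].
Step 2: syndromes of r = [3, 0, 6, 10, 1] (all sums mod 11).
  S_0 = Σ v_i r_i = 9·3 + 7·0 + 1·6 + 9·10 + 7·1 = 130 ≡ 9.
  S_1 = Σ v_i α_i r_i = 9·3·3 + 7·6·0 + 1·8·6 + 9·2·10 + 7·10·1 = 379 ≡ 5.
  α_i^2 mod 11 = [9, 3, 9, 4, 1].
  S_2 = Σ v_i α_i^2 r_i = 9·9·3 + 7·3·0 + 1·9·6 + 9·4·10 + 7·1·1 = 664 ≡ 4.
  S = (9, 5, 4) ≠ 0, so r is not a codeword (an error is present).
Step 3: locate the error. For a single error e at position i, S_ℓ = v_i·e·α_i^ℓ, so α_err = S_1/S_0.
  S_0^{−1} = 9^{−1} = 5 (mod 11), so α_err = 5·5 = 25 ≡ 3 = α_1. Error position i = 1.
  Consistency check: S_2/S_1 = 4·9 = 36 ≡ 3 = α_err ✓ (single-error assumption holds).
Step 4: error magnitude e = S_0/v_1 = S_0·∏_{j≠1}(α_1 − α_j) = 9·5 = 45 ≡ 1 (mod 11).
Step 5: correct position 1: c_1 = r_1 − e = 3 − 1 ≡ 2 (mod 11). Hence c = [2, 0, 6, 10, 1].
  Check: interpolating c through the α_i gives m(x) = 4 + 3·x (degree < 2) with m(α_i) = c_i for every i, so c is indeed a codeword.


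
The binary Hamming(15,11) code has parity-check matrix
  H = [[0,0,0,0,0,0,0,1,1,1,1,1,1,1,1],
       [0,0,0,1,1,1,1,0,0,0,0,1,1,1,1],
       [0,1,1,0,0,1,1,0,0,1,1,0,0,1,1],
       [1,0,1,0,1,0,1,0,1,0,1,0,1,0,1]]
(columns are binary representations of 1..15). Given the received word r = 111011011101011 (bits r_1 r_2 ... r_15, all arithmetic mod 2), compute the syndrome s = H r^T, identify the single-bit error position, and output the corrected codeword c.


s = (0, 1, 0, 1)^T, error position = 5, corrected codeword c = 111001011101011

Compute s = H r^T mod 2 one row at a time:
  s_1 = 1 + 1 + 1 + 0 + 1 + 0 + 1 + 1 = 6 ≡ 0 (mod 2).
  s_2 = 0 + 1 + 1 + 0 + 1 + 0 + 1 + 1 = 5 ≡ 1 (mod 2).
  s_3 = 1 + 1 + 1 + 0 + 1 + 0 + 1 + 1 = 6 ≡ 0 (mod 2).
  s_4 = 1 + 1 + 1 + 0 + 1 + 0 + 0 + 1 = 5 ≡ 1 (mod 2).
s = (0, 1, 0, 1)^T — this equals column 5 of H (binary 0101), so error is at position 5.
Correct: flip bit 5 of r = 111011011101011 to get c = 111001011101011.


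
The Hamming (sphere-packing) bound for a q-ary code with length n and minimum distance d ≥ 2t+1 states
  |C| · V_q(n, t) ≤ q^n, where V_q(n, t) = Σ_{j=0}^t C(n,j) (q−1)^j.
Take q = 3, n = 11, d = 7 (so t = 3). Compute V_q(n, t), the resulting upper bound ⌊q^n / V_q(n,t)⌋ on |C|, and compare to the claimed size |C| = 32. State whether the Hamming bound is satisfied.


V_q(n, t) = 1563, q^n = 177147, Hamming bound = 113, |C| = 32 ≤ bound (satisfied).

Step 1: Compute V_q(n, t) = Σ_{j=0}^3 C(n, j) (q−1)^j.
  j = 0: C(11,0)·(2)^0 = 1·1 = 1.
  j = 1: C(11,1)·(2)^1 = 11·2 = 22.
  j = 2: C(11,2)·(2)^2 = 55·4 = 220.
  j = 3: C(11,3)·(2)^3 = 165·8 = 1320.
  V_q(n, t) = 1 + 22 + 220 + 1320 = 1563.
Step 2: q^n = 3^11 = 177147.
Step 3: Hamming bound ⌊q^n / V_q(n,t)⌋ = ⌊177147/1563⌋ = 113.
Step 4: Compare |C| = 32 to 113: satisfied.
The claimed |C| lies below the Hamming bound.


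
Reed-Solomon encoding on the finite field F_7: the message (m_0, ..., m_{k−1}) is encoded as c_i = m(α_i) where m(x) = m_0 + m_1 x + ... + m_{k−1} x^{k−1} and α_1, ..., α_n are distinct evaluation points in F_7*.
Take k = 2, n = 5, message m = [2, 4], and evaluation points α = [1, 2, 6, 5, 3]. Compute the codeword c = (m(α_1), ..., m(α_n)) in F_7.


c = [6, 3, 5, 1, 0]

Message polynomial: m(x) = 2 + 4·x (mod 7).
For each evaluation point α_i, compute m(α_i) mod 7:
  α_1 = 1: Horner steps 4 → 6, so m(1) = 6.
  α_2 = 2: Horner steps 4 → 3, so m(2) = 3.
  α_3 = 6: Horner steps 4 → 5, so m(6) = 5.
  α_4 = 5: Horner steps 4 → 1, so m(5) = 1.
  α_5 = 3: Horner steps 4 → 0, so m(3) = 0.
Codeword c = [6, 3, 5, 1, 0] ∈ F_7^5.


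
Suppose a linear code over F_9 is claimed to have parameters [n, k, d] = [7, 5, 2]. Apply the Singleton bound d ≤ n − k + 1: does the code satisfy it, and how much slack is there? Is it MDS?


Singleton RHS = n − k + 1 = 3, slack = 1, bound satisfied, not MDS.

Singleton bound: d ≤ n − k + 1.
Here n = 7, k = 5, so n − k + 1 = 3.
Given d = 2, check d ≤ 3: YES.
Slack = (n − k + 1) − d = 1.
The code is NOT MDS (slack = 1 > 0).
Description: the claimed parameters are [7, 5, 2]_9; such a code would be non-MDS.


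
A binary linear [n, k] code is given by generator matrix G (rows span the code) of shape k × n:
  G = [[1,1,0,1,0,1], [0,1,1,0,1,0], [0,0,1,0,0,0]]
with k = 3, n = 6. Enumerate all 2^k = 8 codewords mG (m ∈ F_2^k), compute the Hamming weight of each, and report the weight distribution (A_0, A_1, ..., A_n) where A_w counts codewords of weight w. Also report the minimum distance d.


Weight distribution: A_0 = 1, A_1 = 1, A_2 = 1, A_3 = 1, A_4 = 2, A_5 = 2. Minimum distance d = 1.

Enumerate all 2^3 = 8 messages m ∈ F_2^3.
For each, compute codeword c = mG in F_2^6, then tally its weight.
  m = 000 → c = 000000, weight = 0.
  m = 100 → c = 110101, weight = 4.
  m = 010 → c = 011010, weight = 3.
  m = 110 → c = 101111, weight = 5.
  m = 001 → c = 001000, weight = 1.
  m = 101 → c = 111101, weight = 5.
  m = 011 → c = 010010, weight = 2.
  m = 111 → c = 100111, weight = 4.
Tally weights:
  weight 0: 1 codewords.
  weight 1: 1 codewords.
  weight 2: 1 codewords.
  weight 3: 1 codewords.
  weight 4: 2 codewords.
  weight 5: 2 codewords.
Minimum distance d = smallest w > 0 with A_w > 0 = 1.
Sanity: Σ A_w = 8 = 2^3 = 8 ✓.


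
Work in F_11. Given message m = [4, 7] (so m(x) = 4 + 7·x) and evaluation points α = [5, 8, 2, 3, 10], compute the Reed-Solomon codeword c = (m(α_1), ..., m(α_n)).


c = [6, 5, 7, 3, 8]

Message polynomial: m(x) = 4 + 7·x (mod 11).
For each evaluation point α_i, compute m(α_i) mod 11:
  α_1 = 5: Horner steps 7 → 6, so m(5) = 6.
  α_2 = 8: Horner steps 7 → 5, so m(8) = 5.
  α_3 = 2: Horner steps 7 → 7, so m(2) = 7.
  α_4 = 3: Horner steps 7 → 3, so m(3) = 3.
  α_5 = 10: Horner steps 7 → 8, so m(10) = 8.
Codeword c = [6, 5, 7, 3, 8] ∈ F_11^5.


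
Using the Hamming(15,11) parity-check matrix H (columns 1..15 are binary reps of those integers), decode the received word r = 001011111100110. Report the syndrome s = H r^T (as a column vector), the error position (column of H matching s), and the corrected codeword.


s = (1, 1, 1, 1)^T, error position = 15, corrected codeword c = 001011111100111

Compute s = H r^T mod 2 one row at a time:
  s_1 = 1 + 1 + 1 + 0 + 0 + 1 + 1 + 0 = 5 ≡ 1 (mod 2).
  s_2 = 0 + 1 + 1 + 1 + 0 + 1 + 1 + 0 = 5 ≡ 1 (mod 2).
  s_3 = 0 + 1 + 1 + 1 + 1 + 0 + 1 + 0 = 5 ≡ 1 (mod 2).
  s_4 = 0 + 1 + 1 + 1 + 1 + 0 + 1 + 0 = 5 ≡ 1 (mod 2).
s = (1, 1, 1, 1)^T — this equals column 15 of H (binary 1111), so error is at position 15.
Correct: flip bit 15 of r = 001011111100110 to get c = 001011111100111.


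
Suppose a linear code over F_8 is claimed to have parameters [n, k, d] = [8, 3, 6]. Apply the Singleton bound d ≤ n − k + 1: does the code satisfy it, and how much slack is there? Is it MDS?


Singleton RHS = n − k + 1 = 6, slack = 0, bound satisfied, MDS.

Singleton bound: d ≤ n − k + 1.
Here n = 8, k = 3, so n − k + 1 = 6.
Given d = 6, check d ≤ 6: YES.
Slack = (n − k + 1) − d = 0.
The code is MDS (slack = 0).
Description: the claimed parameters are [8, 3, 6]_8; such a code would be MDS (meets Singleton bound).


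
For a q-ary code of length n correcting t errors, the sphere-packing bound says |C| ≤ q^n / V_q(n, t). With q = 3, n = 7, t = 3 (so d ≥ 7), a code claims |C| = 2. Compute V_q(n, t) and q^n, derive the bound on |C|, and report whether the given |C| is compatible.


V_q(n, t) = 379, q^n = 2187, Hamming bound = 5, |C| = 2 ≤ bound (satisfied).

Step 1: Compute V_q(n, t) = Σ_{j=0}^3 C(n, j) (q−1)^j.
  j = 0: C(7,0)·(2)^0 = 1·1 = 1.
  j = 1: C(7,1)·(2)^1 = 7·2 = 14.
  j = 2: C(7,2)·(2)^2 = 21·4 = 84.
  j = 3: C(7,3)·(2)^3 = 35·8 = 280.
  V_q(n, t) = 1 + 14 + 84 + 280 = 379.
Step 2: q^n = 3^7 = 2187.
Step 3: Hamming bound ⌊q^n / V_q(n,t)⌋ = ⌊2187/379⌋ = 5.
Step 4: Compare |C| = 2 to 5: satisfied.
The claimed |C| lies below the Hamming bound.


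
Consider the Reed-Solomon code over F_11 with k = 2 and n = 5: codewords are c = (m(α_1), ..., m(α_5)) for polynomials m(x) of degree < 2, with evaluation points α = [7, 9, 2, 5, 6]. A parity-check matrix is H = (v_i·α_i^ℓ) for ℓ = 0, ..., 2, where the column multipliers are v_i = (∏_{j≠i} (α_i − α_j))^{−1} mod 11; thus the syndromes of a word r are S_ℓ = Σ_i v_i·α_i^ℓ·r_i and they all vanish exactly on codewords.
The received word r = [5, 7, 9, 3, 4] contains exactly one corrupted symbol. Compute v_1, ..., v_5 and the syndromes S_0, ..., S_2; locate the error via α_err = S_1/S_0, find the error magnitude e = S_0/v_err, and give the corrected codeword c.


S = (10, 9, 7), error at position 3, error magnitude e = 9, c = [5, 7, 0, 3, 4].

Step 1: column multipliers v_i = (∏_{j≠i}(α_i − α_j))^{−1} mod 11.
  i = 1 (α = 7): (7−9)(7−2)(7−5)(7−6) = (−2)·5·2·1 = −20 ≡ 2, so v_1 = 2^{−1} = 6 (mod 11).
  i = 2 (α = 9): (9−7)(9−2)(9−5)(9−6) = 2·7·4·3 = 168 ≡ 3, so v_2 = 3^{−1} = 4 (mod 11).
  i = 3 (α = 2): (2−7)(2−9)(2−5)(2−6) = (−5)·(−7)·(−3)·(−4) = 420 ≡ 2, so v_3 = 2^{−1} = 6 (mod 11).
  i = 4 (α = 5): (5−7)(5−9)(5−2)(5−6) = (−2)·(−4)·3·(−1) = −24 ≡ 9, so v_4 = 9^{−1} = 5 (mod 11).
  i = 5 (α = 6): (6−7)(6−9)(6−2)(6−5) = (−1)·(−3)·4·1 = 12 ≡ 1, so v_5 = 1^{−1} = 1 (mod 11).
  v = [6, 4, 6, 5, 1].
Step 2: syndromes of r = [5, 7, 9, 3, 4] (all sums mod 11).
  S_0 = Σ v_i r_i = 6·5 + 4·7 + 6·9 + 5·3 + 1·4 = 131 ≡ 10.
  S_1 = Σ v_i α_i r_i = 6·7·5 + 4·9·7 + 6·2·9 + 5·5·3 + 1·6·4 = 669 ≡ 9.
  α_i^2 mod 11 = [5, 4, 4, 3, 3].
  S_2 = Σ v_i α_i^2 r_i = 6·5·5 + 4·4·7 + 6·4·9 + 5·3·3 + 1·3·4 = 535 ≡ 7.
  S = (10, 9, 7) ≠ 0, so r is not a codeword (an error is present).
Step 3: locate the error. For a single error e at position i, S_ℓ = v_i·e·α_i^ℓ, so α_err = S_1/S_0.
  S_0^{−1} = 10^{−1} = 10 (mod 11), so α_err = 9·10 = 90 ≡ 2 = α_3. Error position i = 3.
  Consistency check: S_2/S_1 = 7·5 = 35 ≡ 2 = α_err ✓ (single-error assumption holds).
Step 4: error magnitude e = S_0/v_3 = S_0·∏_{j≠3}(α_3 − α_j) = 10·2 = 20 ≡ 9 (mod 11).
Step 5: correct position 3: c_3 = r_3 − e = 9 − 9 ≡ 0 (mod 11). Hence c = [5, 7, 0, 3, 4].
  Check: interpolating c through the α_i gives m(x) = 9 + 1·x (degree < 2) with m(α_i) = c_i for every i, so c is indeed a codeword.


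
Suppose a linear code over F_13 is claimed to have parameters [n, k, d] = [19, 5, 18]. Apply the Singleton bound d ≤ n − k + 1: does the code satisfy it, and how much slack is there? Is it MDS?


Singleton RHS = n − k + 1 = 15, slack = -3, bound violated (no such code; not MDS).

Singleton bound: d ≤ n − k + 1.
Here n = 19, k = 5, so n − k + 1 = 15.
Given d = 18, check d ≤ 15: NO.
Slack = (n − k + 1) − d = -3.
The slack is negative: d = 18 exceeds n − k + 1 = 15 by 3, so the Singleton bound is violated and no linear [19, 5, 18]_13 code can exist. In particular it is not MDS (MDS requires d = n − k + 1 exactly).
Description: the claimed parameters are [19, 5, 18]_13; such a code would be impossible (violates the Singleton bound).


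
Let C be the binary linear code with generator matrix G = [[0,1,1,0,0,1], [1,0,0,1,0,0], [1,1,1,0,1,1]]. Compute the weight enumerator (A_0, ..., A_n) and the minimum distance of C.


Weight distribution: A_0 = 1, A_2 = 3, A_3 = 1, A_5 = 3. Minimum distance d = 2.

Enumerate all 2^3 = 8 messages m ∈ F_2^3.
For each, compute codeword c = mG in F_2^6, then tally its weight.
  m = 000 → c = 000000, weight = 0.
  m = 100 → c = 011001, weight = 3.
  m = 010 → c = 100100, weight = 2.
  m = 110 → c = 111101, weight = 5.
  m = 001 → c = 111011, weight = 5.
  m = 101 → c = 100010, weight = 2.
  m = 011 → c = 011111, weight = 5.
  m = 111 → c = 000110, weight = 2.
Tally weights:
  weight 0: 1 codewords.
  weight 2: 3 codewords.
  weight 3: 1 codewords.
  weight 5: 3 codewords.
Minimum distance d = smallest w > 0 with A_w > 0 = 2.
Sanity: Σ A_w = 8 = 2^3 = 8 ✓.


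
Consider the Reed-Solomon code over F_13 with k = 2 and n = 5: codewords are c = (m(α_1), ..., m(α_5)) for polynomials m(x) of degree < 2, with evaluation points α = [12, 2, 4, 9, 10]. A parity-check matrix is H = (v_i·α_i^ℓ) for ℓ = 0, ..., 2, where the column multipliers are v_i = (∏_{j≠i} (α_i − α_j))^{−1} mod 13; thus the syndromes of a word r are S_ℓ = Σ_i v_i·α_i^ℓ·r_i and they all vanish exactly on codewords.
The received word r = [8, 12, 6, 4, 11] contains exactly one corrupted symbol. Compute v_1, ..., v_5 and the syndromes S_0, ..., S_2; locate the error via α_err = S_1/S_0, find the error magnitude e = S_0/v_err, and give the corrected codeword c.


S = (11, 6, 8), error at position 5, error magnitude e = 10, c = [8, 12, 6, 4, 1].

Step 1: column multipliers v_i = (∏_{j≠i}(α_i − α_j))^{−1} mod 13.
  i = 1 (α = 12): (12−2)(12−4)(12−9)(12−10) = 10·8·3·2 = 480 ≡ 12, so v_1 = 12^{−1} = 12 (mod 13).
  i = 2 (α = 2): (2−12)(2−4)(2−9)(2−10) = (−10)·(−2)·(−7)·(−8) = 1120 ≡ 2, so v_2 = 2^{−1} = 7 (mod 13).
  i = 3 (α = 4): (4−12)(4−2)(4−9)(4−10) = (−8)·2·(−5)·(−6) = −480 ≡ 1, so v_3 = 1^{−1} = 1 (mod 13).
  i = 4 (α = 9): (9−12)(9−2)(9−4)(9−10) = (−3)·7·5·(−1) = 105 ≡ 1, so v_4 = 1^{−1} = 1 (mod 13).
  i = 5 (α = 10): (10−12)(10−2)(10−4)(10−9) = (−2)·8·6·1 = −96 ≡ 8, so v_5 = 8^{−1} = 5 (mod 13).
  v = [12, 7, 1, 1, 5].
Step 2: syndromes of r = [8, 12, 6, 4, 11] (all sums mod 13).
  S_0 = Σ v_i r_i = 12·8 + 7·12 + 1·6 + 1·4 + 5·11 = 245 ≡ 11.
  S_1 = Σ v_i α_i r_i = 12·12·8 + 7·2·12 + 1·4·6 + 1·9·4 + 5·10·11 = 1930 ≡ 6.
  α_i^2 mod 13 = [1, 4, 3, 3, 9].
  S_2 = Σ v_i α_i^2 r_i = 12·1·8 + 7·4·12 + 1·3·6 + 1·3·4 + 5·9·11 = 957 ≡ 8.
  S = (11, 6, 8) ≠ 0, so r is not a codeword (an error is present).
Step 3: locate the error. For a single error e at position i, S_ℓ = v_i·e·α_i^ℓ, so α_err = S_1/S_0.
  S_0^{−1} = 11^{−1} = 6 (mod 13), so α_err = 6·6 = 36 ≡ 10 = α_5. Error position i = 5.
  Consistency check: S_2/S_1 = 8·11 = 88 ≡ 10 = α_err ✓ (single-error assumption holds).
Step 4: error magnitude e = S_0/v_5 = S_0·∏_{j≠5}(α_5 − α_j) = 11·8 = 88 ≡ 10 (mod 13).
Step 5: correct position 5: c_5 = r_5 − e = 11 − 10 ≡ 1 (mod 13). Hence c = [8, 12, 6, 4, 1].
  Check: interpolating c through the α_i gives m(x) = 5 + 10·x (degree < 2) with m(α_i) = c_i for every i, so c is indeed a codeword.


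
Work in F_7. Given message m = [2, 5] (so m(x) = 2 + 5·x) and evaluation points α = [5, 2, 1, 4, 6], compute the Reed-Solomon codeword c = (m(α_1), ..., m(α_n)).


c = [6, 5, 0, 1, 4]

Message polynomial: m(x) = 2 + 5·x (mod 7).
For each evaluation point α_i, compute m(α_i) mod 7:
  α_1 = 5: Horner steps 5 → 6, so m(5) = 6.
  α_2 = 2: Horner steps 5 → 5, so m(2) = 5.
  α_3 = 1: Horner steps 5 → 0, so m(1) = 0.
  α_4 = 4: Horner steps 5 → 1, so m(4) = 1.
  α_5 = 6: Horner steps 5 → 4, so m(6) = 4.
Codeword c = [6, 5, 0, 1, 4] ∈ F_7^5.


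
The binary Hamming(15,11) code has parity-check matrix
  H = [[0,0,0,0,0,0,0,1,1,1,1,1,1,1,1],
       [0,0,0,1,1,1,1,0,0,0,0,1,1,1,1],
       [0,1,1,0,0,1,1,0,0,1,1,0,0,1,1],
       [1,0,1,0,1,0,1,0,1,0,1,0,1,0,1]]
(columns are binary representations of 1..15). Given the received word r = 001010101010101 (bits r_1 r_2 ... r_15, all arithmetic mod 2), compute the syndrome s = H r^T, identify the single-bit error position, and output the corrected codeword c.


s = (0, 0, 0, 1)^T, error position = 1, corrected codeword c = 101010101010101

Compute s = H r^T mod 2 one row at a time:
  s_1 = 0 + 1 + 0 + 1 + 0 + 1 + 0 + 1 = 4 ≡ 0 (mod 2).
  s_2 = 0 + 1 + 0 + 1 + 0 + 1 + 0 + 1 = 4 ≡ 0 (mod 2).
  s_3 = 0 + 1 + 0 + 1 + 0 + 1 + 0 + 1 = 4 ≡ 0 (mod 2).
  s_4 = 0 + 1 + 1 + 1 + 1 + 1 + 1 + 1 = 7 ≡ 1 (mod 2).
s = (0, 0, 0, 1)^T — this equals column 1 of H (binary 0001), so error is at position 1.
Correct: flip bit 1 of r = 001010101010101 to get c = 101010101010101.


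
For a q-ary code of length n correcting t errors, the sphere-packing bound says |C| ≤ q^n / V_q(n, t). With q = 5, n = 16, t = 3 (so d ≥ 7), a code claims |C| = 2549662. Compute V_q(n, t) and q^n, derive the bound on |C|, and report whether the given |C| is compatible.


V_q(n, t) = 37825, q^n = 152587890625, Hamming bound = 4034048, |C| = 2549662 ≤ bound (satisfied).

Step 1: Compute V_q(n, t) = Σ_{j=0}^3 C(n, j) (q−1)^j.
  j = 0: C(16,0)·(4)^0 = 1·1 = 1.
  j = 1: C(16,1)·(4)^1 = 16·4 = 64.
  j = 2: C(16,2)·(4)^2 = 120·16 = 1920.
  j = 3: C(16,3)·(4)^3 = 560·64 = 35840.
  V_q(n, t) = 1 + 64 + 1920 + 35840 = 37825.
Step 2: q^n = 5^16 = 152587890625.
Step 3: Hamming bound ⌊q^n / V_q(n,t)⌋ = ⌊152587890625/37825⌋ = 4034048.
Step 4: Compare |C| = 2549662 to 4034048: satisfied.
The claimed |C| lies below the Hamming bound.


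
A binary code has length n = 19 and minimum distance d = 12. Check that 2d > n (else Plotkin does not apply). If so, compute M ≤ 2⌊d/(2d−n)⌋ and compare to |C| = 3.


Plotkin bound M ≤ 4; given |C| = 3 ≤ bound (satisfied).

Check applicability: 2d = 24, n = 19.
2d − n = 5 > 0, so Plotkin applies.
Compute d/(2d−n) = 12/5 ≈ 2.4000.
⌊d/(2d−n)⌋ = 2.
Plotkin bound: M ≤ 2·2 = 4.
Given |C| = 3, check: satisfied.
This |C| is below the Plotkin bound.


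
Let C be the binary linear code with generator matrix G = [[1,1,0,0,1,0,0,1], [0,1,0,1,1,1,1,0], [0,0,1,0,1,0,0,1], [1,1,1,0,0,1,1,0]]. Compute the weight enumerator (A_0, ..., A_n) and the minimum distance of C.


Weight distribution: A_0 = 1, A_2 = 1, A_3 = 4, A_4 = 3, A_5 = 4, A_6 = 3. Minimum distance d = 2.

Enumerate all 2^4 = 16 messages m ∈ F_2^4.
For each, compute codeword c = mG in F_2^8, then tally its weight.
  m = 0000 → c = 00000000, weight = 0.
  m = 1000 → c = 11001001, weight = 4.
  m = 0100 → c = 01011110, weight = 5.
  m = 1100 → c = 10010111, weight = 5.
  m = 0010 → c = 00101001, weight = 3.
  m = 1010 → c = 11100000, weight = 3.
  m = 0110 → c = 01110111, weight = 6.
  m = 1110 → c = 10111110, weight = 6.
  m = 0001 → c = 11100110, weight = 5.
  m = 1001 → c = 00101111, weight = 5.
  m = 0101 → c = 10111000, weight = 4.
  m = 1101 → c = 01110001, weight = 4.
  m = 0011 → c = 11001111, weight = 6.
  m = 1011 → c = 00000110, weight = 2.
  m = 0111 → c = 10010001, weight = 3.
  m = 1111 → c = 01011000, weight = 3.
Tally weights:
  weight 0: 1 codewords.
  weight 2: 1 codewords.
  weight 3: 4 codewords.
  weight 4: 3 codewords.
  weight 5: 4 codewords.
  weight 6: 3 codewords.
Minimum distance d = smallest w > 0 with A_w > 0 = 2.
Sanity: Σ A_w = 16 = 2^4 = 16 ✓.


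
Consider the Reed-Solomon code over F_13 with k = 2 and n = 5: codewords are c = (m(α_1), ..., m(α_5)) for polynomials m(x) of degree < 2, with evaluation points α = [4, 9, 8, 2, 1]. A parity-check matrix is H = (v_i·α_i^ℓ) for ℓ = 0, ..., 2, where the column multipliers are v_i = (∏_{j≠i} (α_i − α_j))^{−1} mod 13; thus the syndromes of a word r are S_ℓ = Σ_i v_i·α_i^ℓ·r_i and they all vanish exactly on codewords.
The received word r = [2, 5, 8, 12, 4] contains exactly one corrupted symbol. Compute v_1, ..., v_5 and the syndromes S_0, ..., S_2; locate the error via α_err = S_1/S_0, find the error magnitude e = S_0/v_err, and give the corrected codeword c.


S = (4, 10, 12), error at position 2, error magnitude e = 2, c = [2, 3, 8, 12, 4].

Step 1: column multipliers v_i = (∏_{j≠i}(α_i − α_j))^{−1} mod 13.
  i = 1 (α = 4): (4−9)(4−8)(4−2)(4−1) = (−5)·(−4)·2·3 = 120 ≡ 3, so v_1 = 3^{−1} = 9 (mod 13).
  i = 2 (α = 9): (9−4)(9−8)(9−2)(9−1) = 5·1·7·8 = 280 ≡ 7, so v_2 = 7^{−1} = 2 (mod 13).
  i = 3 (α = 8): (8−4)(8−9)(8−2)(8−1) = 4·(−1)·6·7 = −168 ≡ 1, so v_3 = 1^{−1} = 1 (mod 13).
  i = 4 (α = 2): (2−4)(2−9)(2−8)(2−1) = (−2)·(−7)·(−6)·1 = −84 ≡ 7, so v_4 = 7^{−1} = 2 (mod 13).
  i = 5 (α = 1): (1−4)(1−9)(1−8)(1−2) = (−3)·(−8)·(−7)·(−1) = 168 ≡ 12, so v_5 = 12^{−1} = 12 (mod 13).
  v = [9, 2, 1, 2, 12].
Step 2: syndromes of r = [2, 5, 8, 12, 4] (all sums mod 13).
  S_0 = Σ v_i r_i = 9·2 + 2·5 + 1·8 + 2·12 + 12·4 = 108 ≡ 4.
  S_1 = Σ v_i α_i r_i = 9·4·2 + 2·9·5 + 1·8·8 + 2·2·12 + 12·1·4 = 322 ≡ 10.
  α_i^2 mod 13 = [3, 3, 12, 4, 1].
  S_2 = Σ v_i α_i^2 r_i = 9·3·2 + 2·3·5 + 1·12·8 + 2·4·12 + 12·1·4 = 324 ≡ 12.
  S = (4, 10, 12) ≠ 0, so r is not a codeword (an error is present).
Step 3: locate the error. For a single error e at position i, S_ℓ = v_i·e·α_i^ℓ, so α_err = S_1/S_0.
  S_0^{−1} = 4^{−1} = 10 (mod 13), so α_err = 10·10 = 100 ≡ 9 = α_2. Error position i = 2.
  Consistency check: S_2/S_1 = 12·4 = 48 ≡ 9 = α_err ✓ (single-error assumption holds).
Step 4: error magnitude e = S_0/v_2 = S_0·∏_{j≠2}(α_2 − α_j) = 4·7 = 28 ≡ 2 (mod 13).
Step 5: correct position 2: c_2 = r_2 − e = 5 − 2 ≡ 3 (mod 13). Hence c = [2, 3, 8, 12, 4].
  Check: interpolating c through the α_i gives m(x) = 9 + 8·x (degree < 2) with m(α_i) = c_i for every i, so c is indeed a codeword.
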